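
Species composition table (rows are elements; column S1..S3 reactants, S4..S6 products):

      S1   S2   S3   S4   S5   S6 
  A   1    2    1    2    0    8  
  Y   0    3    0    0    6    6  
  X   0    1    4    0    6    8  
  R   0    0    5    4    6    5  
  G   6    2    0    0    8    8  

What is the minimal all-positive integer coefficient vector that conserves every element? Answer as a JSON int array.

Coefficients: [2, 6, 4, 1, 1, 2]

A: 2·1+6·2+4·1 = 18 | 1·2+1·0+2·8 = 18
Y: 2·0+6·3+4·0 = 18 | 1·0+1·6+2·6 = 18
X: 2·0+6·1+4·4 = 22 | 1·0+1·6+2·8 = 22
R: 2·0+6·0+4·5 = 20 | 1·4+1·6+2·5 = 20
G: 2·6+6·2+4·0 = 24 | 1·0+1·8+2·8 = 24
gcd(2,6,4,1,1,2) = 1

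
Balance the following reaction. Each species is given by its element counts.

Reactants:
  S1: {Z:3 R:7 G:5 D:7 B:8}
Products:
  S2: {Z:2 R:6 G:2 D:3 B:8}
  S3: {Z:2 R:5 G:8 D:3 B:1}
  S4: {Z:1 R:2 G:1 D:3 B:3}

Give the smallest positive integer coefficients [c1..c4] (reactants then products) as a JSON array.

Z: 3·3 = 9 | 1·2+1·2+5·1 = 9
R: 3·7 = 21 | 1·6+1·5+5·2 = 21
G: 3·5 = 15 | 1·2+1·8+5·1 = 15
D: 3·7 = 21 | 1·3+1·3+5·3 = 21
B: 3·8 = 24 | 1·8+1·1+5·3 = 24
gcd(3,1,1,5) = 1

Coefficients: [3, 1, 1, 5]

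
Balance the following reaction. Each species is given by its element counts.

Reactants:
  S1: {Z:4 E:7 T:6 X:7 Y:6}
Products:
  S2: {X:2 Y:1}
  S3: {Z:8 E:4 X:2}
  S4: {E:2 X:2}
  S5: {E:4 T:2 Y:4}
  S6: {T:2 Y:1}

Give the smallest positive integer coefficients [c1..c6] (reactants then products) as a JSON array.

Coefficients: [2, 3, 1, 3, 1, 5]

Z: 2·4 = 8 | 3·0+1·8+3·0+1·0+5·0 = 8
E: 2·7 = 14 | 3·0+1·4+3·2+1·4+5·0 = 14
T: 2·6 = 12 | 3·0+1·0+3·0+1·2+5·2 = 12
X: 2·7 = 14 | 3·2+1·2+3·2+1·0+5·0 = 14
Y: 2·6 = 12 | 3·1+1·0+3·0+1·4+5·1 = 12
gcd(2,3,1,3,1,5) = 1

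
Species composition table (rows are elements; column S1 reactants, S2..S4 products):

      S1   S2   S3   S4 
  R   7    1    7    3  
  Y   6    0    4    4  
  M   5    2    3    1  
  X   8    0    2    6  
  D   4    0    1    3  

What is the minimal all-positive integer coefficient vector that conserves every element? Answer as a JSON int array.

Coefficients: [4, 6, 1, 5]

R: 4·7 = 28 | 6·1+1·7+5·3 = 28
Y: 4·6 = 24 | 6·0+1·4+5·4 = 24
M: 4·5 = 20 | 6·2+1·3+5·1 = 20
X: 4·8 = 32 | 6·0+1·2+5·6 = 32
D: 4·4 = 16 | 6·0+1·1+5·3 = 16
gcd(4,6,1,5) = 1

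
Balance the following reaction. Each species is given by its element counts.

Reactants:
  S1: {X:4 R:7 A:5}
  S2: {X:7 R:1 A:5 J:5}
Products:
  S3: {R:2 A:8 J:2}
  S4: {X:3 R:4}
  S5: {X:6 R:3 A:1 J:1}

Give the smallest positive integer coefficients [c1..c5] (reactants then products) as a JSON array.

Coefficients: [6, 3, 5, 5, 5]

X: 6·4+3·7 = 45 | 5·0+5·3+5·6 = 45
R: 6·7+3·1 = 45 | 5·2+5·4+5·3 = 45
A: 6·5+3·5 = 45 | 5·8+5·0+5·1 = 45
J: 6·0+3·5 = 15 | 5·2+5·0+5·1 = 15
gcd(6,3,5,5,5) = 1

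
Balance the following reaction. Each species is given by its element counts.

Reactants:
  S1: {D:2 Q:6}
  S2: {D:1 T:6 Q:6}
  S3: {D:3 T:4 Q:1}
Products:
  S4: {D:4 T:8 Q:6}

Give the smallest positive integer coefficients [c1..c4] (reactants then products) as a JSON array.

Coefficients: [1, 4, 6, 6]

D: 1·2+4·1+6·3 = 24 | 6·4 = 24
T: 1·0+4·6+6·4 = 48 | 6·8 = 48
Q: 1·6+4·6+6·1 = 36 | 6·6 = 36
gcd(1,4,6,6) = 1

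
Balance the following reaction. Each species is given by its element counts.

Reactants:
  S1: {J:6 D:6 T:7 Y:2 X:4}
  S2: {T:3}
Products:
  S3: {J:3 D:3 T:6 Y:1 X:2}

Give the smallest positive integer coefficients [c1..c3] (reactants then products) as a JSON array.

J: 3·6+5·0 = 18 | 6·3 = 18
D: 3·6+5·0 = 18 | 6·3 = 18
T: 3·7+5·3 = 36 | 6·6 = 36
Y: 3·2+5·0 = 6 | 6·1 = 6
X: 3·4+5·0 = 12 | 6·2 = 12
gcd(3,5,6) = 1

Coefficients: [3, 5, 6]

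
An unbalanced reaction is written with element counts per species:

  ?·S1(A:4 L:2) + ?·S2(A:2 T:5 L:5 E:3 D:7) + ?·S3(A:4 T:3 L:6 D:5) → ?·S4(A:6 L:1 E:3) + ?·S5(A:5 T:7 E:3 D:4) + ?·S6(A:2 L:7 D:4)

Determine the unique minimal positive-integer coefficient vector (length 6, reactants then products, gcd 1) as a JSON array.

A: 6·4+5·2+1·4 = 38 | 1·6+4·5+6·2 = 38
T: 6·0+5·5+1·3 = 28 | 1·0+4·7+6·0 = 28
L: 6·2+5·5+1·6 = 43 | 1·1+4·0+6·7 = 43
E: 6·0+5·3+1·0 = 15 | 1·3+4·3+6·0 = 15
D: 6·0+5·7+1·5 = 40 | 1·0+4·4+6·4 = 40
gcd(6,5,1,1,4,6) = 1

Coefficients: [6, 5, 1, 1, 4, 6]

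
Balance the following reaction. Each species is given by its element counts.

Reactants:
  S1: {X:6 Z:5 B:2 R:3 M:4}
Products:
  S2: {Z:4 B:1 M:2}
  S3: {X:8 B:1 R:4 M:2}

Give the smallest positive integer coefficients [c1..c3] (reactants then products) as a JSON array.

Coefficients: [4, 5, 3]

X: 4·6 = 24 | 5·0+3·8 = 24
Z: 4·5 = 20 | 5·4+3·0 = 20
B: 4·2 = 8 | 5·1+3·1 = 8
R: 4·3 = 12 | 5·0+3·4 = 12
M: 4·4 = 16 | 5·2+3·2 = 16
gcd(4,5,3) = 1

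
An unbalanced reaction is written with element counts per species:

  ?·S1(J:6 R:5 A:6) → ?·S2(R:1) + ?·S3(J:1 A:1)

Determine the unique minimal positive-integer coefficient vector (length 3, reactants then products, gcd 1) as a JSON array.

J: 1·6 = 6 | 5·0+6·1 = 6
R: 1·5 = 5 | 5·1+6·0 = 5
A: 1·6 = 6 | 5·0+6·1 = 6
gcd(1,5,6) = 1

Coefficients: [1, 5, 6]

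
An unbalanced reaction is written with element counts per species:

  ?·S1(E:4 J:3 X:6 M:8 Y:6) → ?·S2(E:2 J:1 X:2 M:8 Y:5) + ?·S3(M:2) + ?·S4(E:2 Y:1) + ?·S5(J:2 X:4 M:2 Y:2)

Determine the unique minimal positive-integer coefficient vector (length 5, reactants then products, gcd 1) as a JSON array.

Coefficients: [3, 1, 4, 5, 4]

E: 3·4 = 12 | 1·2+4·0+5·2+4·0 = 12
J: 3·3 = 9 | 1·1+4·0+5·0+4·2 = 9
X: 3·6 = 18 | 1·2+4·0+5·0+4·4 = 18
M: 3·8 = 24 | 1·8+4·2+5·0+4·2 = 24
Y: 3·6 = 18 | 1·5+4·0+5·1+4·2 = 18
gcd(3,1,4,5,4) = 1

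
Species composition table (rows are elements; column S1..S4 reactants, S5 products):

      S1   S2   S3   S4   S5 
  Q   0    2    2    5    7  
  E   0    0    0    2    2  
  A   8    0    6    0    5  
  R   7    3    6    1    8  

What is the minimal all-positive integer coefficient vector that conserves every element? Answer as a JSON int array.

Coefficients: [3, 5, 1, 6, 6]

Q: 3·0+5·2+1·2+6·5 = 42 | 6·7 = 42
E: 3·0+5·0+1·0+6·2 = 12 | 6·2 = 12
A: 3·8+5·0+1·6+6·0 = 30 | 6·5 = 30
R: 3·7+5·3+1·6+6·1 = 48 | 6·8 = 48
gcd(3,5,1,6,6) = 1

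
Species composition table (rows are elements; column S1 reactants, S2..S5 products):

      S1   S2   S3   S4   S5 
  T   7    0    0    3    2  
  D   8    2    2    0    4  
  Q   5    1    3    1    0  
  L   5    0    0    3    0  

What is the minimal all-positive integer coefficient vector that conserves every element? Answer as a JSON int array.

Coefficients: [3, 4, 2, 5, 3]

T: 3·7 = 21 | 4·0+2·0+5·3+3·2 = 21
D: 3·8 = 24 | 4·2+2·2+5·0+3·4 = 24
Q: 3·5 = 15 | 4·1+2·3+5·1+3·0 = 15
L: 3·5 = 15 | 4·0+2·0+5·3+3·0 = 15
gcd(3,4,2,5,3) = 1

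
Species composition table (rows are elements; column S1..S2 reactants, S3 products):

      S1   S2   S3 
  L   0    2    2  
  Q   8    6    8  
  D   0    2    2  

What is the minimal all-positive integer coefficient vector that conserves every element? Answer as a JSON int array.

Coefficients: [1, 4, 4]

L: 1·0+4·2 = 8 | 4·2 = 8
Q: 1·8+4·6 = 32 | 4·8 = 32
D: 1·0+4·2 = 8 | 4·2 = 8
gcd(1,4,4) = 1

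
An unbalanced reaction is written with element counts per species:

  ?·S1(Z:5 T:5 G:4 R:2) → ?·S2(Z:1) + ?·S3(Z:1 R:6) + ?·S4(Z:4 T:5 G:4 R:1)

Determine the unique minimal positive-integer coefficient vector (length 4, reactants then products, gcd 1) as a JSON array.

Z: 6·5 = 30 | 5·1+1·1+6·4 = 30
T: 6·5 = 30 | 5·0+1·0+6·5 = 30
G: 6·4 = 24 | 5·0+1·0+6·4 = 24
R: 6·2 = 12 | 5·0+1·6+6·1 = 12
gcd(6,5,1,6) = 1

Coefficients: [6, 5, 1, 6]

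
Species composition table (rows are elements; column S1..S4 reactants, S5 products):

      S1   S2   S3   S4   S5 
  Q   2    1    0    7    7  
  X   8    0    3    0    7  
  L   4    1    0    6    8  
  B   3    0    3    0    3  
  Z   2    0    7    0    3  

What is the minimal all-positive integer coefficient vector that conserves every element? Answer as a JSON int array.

Coefficients: [4, 6, 1, 3, 5]

Q: 4·2+6·1+1·0+3·7 = 35 | 5·7 = 35
X: 4·8+6·0+1·3+3·0 = 35 | 5·7 = 35
L: 4·4+6·1+1·0+3·6 = 40 | 5·8 = 40
B: 4·3+6·0+1·3+3·0 = 15 | 5·3 = 15
Z: 4·2+6·0+1·7+3·0 = 15 | 5·3 = 15
gcd(4,6,1,3,5) = 1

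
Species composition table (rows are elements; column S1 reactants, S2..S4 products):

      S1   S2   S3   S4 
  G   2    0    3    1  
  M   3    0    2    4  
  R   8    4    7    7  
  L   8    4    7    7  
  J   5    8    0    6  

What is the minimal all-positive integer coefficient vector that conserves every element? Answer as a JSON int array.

G: 4·2 = 8 | 1·0+2·3+2·1 = 8
M: 4·3 = 12 | 1·0+2·2+2·4 = 12
R: 4·8 = 32 | 1·4+2·7+2·7 = 32
L: 4·8 = 32 | 1·4+2·7+2·7 = 32
J: 4·5 = 20 | 1·8+2·0+2·6 = 20
gcd(4,1,2,2) = 1

Coefficients: [4, 1, 2, 2]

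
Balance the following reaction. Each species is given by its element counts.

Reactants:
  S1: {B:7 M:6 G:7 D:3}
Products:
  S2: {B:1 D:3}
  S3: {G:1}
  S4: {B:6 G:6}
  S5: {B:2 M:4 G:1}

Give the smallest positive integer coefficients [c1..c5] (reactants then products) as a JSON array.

B: 2·7 = 14 | 2·1+5·0+1·6+3·2 = 14
M: 2·6 = 12 | 2·0+5·0+1·0+3·4 = 12
G: 2·7 = 14 | 2·0+5·1+1·6+3·1 = 14
D: 2·3 = 6 | 2·3+5·0+1·0+3·0 = 6
gcd(2,2,5,1,3) = 1

Coefficients: [2, 2, 5, 1, 3]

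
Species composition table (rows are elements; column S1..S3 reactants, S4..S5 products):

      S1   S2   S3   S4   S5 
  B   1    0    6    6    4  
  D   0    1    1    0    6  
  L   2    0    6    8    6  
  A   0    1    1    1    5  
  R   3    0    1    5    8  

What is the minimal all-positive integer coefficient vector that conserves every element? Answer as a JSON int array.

B: 4·1+5·0+1·6 = 10 | 1·6+1·4 = 10
D: 4·0+5·1+1·1 = 6 | 1·0+1·6 = 6
L: 4·2+5·0+1·6 = 14 | 1·8+1·6 = 14
A: 4·0+5·1+1·1 = 6 | 1·1+1·5 = 6
R: 4·3+5·0+1·1 = 13 | 1·5+1·8 = 13
gcd(4,5,1,1,1) = 1

Coefficients: [4, 5, 1, 1, 1]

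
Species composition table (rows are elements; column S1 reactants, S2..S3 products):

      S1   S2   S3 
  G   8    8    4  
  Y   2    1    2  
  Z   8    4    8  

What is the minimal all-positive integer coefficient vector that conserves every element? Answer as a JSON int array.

G: 3·8 = 24 | 2·8+2·4 = 24
Y: 3·2 = 6 | 2·1+2·2 = 6
Z: 3·8 = 24 | 2·4+2·8 = 24
gcd(3,2,2) = 1

Coefficients: [3, 2, 2]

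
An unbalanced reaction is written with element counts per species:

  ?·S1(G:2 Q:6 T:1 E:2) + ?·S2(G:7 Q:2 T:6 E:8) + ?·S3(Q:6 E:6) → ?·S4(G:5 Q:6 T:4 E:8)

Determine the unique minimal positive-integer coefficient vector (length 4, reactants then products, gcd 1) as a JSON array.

G: 2·2+3·7+2·0 = 25 | 5·5 = 25
Q: 2·6+3·2+2·6 = 30 | 5·6 = 30
T: 2·1+3·6+2·0 = 20 | 5·4 = 20
E: 2·2+3·8+2·6 = 40 | 5·8 = 40
gcd(2,3,2,5) = 1

Coefficients: [2, 3, 2, 5]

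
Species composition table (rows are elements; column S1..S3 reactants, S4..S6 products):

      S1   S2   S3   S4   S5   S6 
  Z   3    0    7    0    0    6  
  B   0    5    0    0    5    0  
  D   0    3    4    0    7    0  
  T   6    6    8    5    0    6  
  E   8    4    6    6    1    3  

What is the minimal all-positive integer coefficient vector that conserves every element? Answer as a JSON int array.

Coefficients: [3, 3, 3, 6, 3, 5]

Z: 3·3+3·0+3·7 = 30 | 6·0+3·0+5·6 = 30
B: 3·0+3·5+3·0 = 15 | 6·0+3·5+5·0 = 15
D: 3·0+3·3+3·4 = 21 | 6·0+3·7+5·0 = 21
T: 3·6+3·6+3·8 = 60 | 6·5+3·0+5·6 = 60
E: 3·8+3·4+3·6 = 54 | 6·6+3·1+5·3 = 54
gcd(3,3,3,6,3,5) = 1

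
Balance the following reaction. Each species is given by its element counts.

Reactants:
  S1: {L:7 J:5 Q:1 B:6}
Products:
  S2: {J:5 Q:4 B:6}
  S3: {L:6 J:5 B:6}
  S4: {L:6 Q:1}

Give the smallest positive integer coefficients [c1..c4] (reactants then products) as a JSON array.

L: 6·7 = 42 | 1·0+5·6+2·6 = 42
J: 6·5 = 30 | 1·5+5·5+2·0 = 30
Q: 6·1 = 6 | 1·4+5·0+2·1 = 6
B: 6·6 = 36 | 1·6+5·6+2·0 = 36
gcd(6,1,5,2) = 1

Coefficients: [6, 1, 5, 2]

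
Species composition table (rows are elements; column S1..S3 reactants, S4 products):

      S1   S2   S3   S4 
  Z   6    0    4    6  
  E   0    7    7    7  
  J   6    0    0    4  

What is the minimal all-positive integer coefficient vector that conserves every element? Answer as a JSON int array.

Z: 4·6+3·0+3·4 = 36 | 6·6 = 36
E: 4·0+3·7+3·7 = 42 | 6·7 = 42
J: 4·6+3·0+3·0 = 24 | 6·4 = 24
gcd(4,3,3,6) = 1

Coefficients: [4, 3, 3, 6]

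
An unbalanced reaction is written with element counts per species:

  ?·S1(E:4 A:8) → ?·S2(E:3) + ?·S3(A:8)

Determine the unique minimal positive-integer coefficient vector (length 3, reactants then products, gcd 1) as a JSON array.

E: 3·4 = 12 | 4·3+3·0 = 12
A: 3·8 = 24 | 4·0+3·8 = 24
gcd(3,4,3) = 1

Coefficients: [3, 4, 3]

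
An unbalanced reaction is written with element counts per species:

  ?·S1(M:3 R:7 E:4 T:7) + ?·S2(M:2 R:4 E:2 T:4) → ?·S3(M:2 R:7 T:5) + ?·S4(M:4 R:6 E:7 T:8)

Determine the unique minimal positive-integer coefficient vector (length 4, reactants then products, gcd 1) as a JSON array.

M: 2·3+3·2 = 12 | 2·2+2·4 = 12
R: 2·7+3·4 = 26 | 2·7+2·6 = 26
E: 2·4+3·2 = 14 | 2·0+2·7 = 14
T: 2·7+3·4 = 26 | 2·5+2·8 = 26
gcd(2,3,2,2) = 1

Coefficients: [2, 3, 2, 2]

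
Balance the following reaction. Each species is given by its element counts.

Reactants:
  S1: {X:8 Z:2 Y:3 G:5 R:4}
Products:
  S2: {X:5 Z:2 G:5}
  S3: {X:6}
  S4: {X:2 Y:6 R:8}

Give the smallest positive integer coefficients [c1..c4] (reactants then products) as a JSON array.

Coefficients: [6, 6, 2, 3]

X: 6·8 = 48 | 6·5+2·6+3·2 = 48
Z: 6·2 = 12 | 6·2+2·0+3·0 = 12
Y: 6·3 = 18 | 6·0+2·0+3·6 = 18
G: 6·5 = 30 | 6·5+2·0+3·0 = 30
R: 6·4 = 24 | 6·0+2·0+3·8 = 24
gcd(6,6,2,3) = 1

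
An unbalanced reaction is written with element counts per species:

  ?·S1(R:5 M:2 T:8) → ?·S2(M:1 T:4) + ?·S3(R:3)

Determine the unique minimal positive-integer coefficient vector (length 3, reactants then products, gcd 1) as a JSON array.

Coefficients: [3, 6, 5]

R: 3·5 = 15 | 6·0+5·3 = 15
M: 3·2 = 6 | 6·1+5·0 = 6
T: 3·8 = 24 | 6·4+5·0 = 24
gcd(3,6,5) = 1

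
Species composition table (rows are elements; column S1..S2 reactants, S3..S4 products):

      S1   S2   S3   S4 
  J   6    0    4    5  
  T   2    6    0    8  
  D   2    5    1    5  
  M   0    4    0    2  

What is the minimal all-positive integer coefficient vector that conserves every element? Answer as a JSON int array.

Coefficients: [5, 1, 5, 2]

J: 5·6+1·0 = 30 | 5·4+2·5 = 30
T: 5·2+1·6 = 16 | 5·0+2·8 = 16
D: 5·2+1·5 = 15 | 5·1+2·5 = 15
M: 5·0+1·4 = 4 | 5·0+2·2 = 4
gcd(5,1,5,2) = 1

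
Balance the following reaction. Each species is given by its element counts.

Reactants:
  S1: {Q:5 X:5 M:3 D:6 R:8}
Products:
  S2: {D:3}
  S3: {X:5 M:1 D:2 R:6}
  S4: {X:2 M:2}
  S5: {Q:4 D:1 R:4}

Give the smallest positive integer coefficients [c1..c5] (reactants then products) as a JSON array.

Coefficients: [4, 5, 2, 5, 5]

Q: 4·5 = 20 | 5·0+2·0+5·0+5·4 = 20
X: 4·5 = 20 | 5·0+2·5+5·2+5·0 = 20
M: 4·3 = 12 | 5·0+2·1+5·2+5·0 = 12
D: 4·6 = 24 | 5·3+2·2+5·0+5·1 = 24
R: 4·8 = 32 | 5·0+2·6+5·0+5·4 = 32
gcd(4,5,2,5,5) = 1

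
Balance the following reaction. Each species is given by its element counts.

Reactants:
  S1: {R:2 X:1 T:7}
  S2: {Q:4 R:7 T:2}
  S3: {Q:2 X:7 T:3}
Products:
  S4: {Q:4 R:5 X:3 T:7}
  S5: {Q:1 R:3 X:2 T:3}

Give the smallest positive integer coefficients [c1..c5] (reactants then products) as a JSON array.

Coefficients: [3, 3, 2, 3, 4]

Q: 3·0+3·4+2·2 = 16 | 3·4+4·1 = 16
R: 3·2+3·7+2·0 = 27 | 3·5+4·3 = 27
X: 3·1+3·0+2·7 = 17 | 3·3+4·2 = 17
T: 3·7+3·2+2·3 = 33 | 3·7+4·3 = 33
gcd(3,3,2,3,4) = 1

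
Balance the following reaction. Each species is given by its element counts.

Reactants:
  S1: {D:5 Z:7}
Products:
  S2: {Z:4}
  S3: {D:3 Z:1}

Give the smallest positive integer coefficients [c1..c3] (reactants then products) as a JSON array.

Coefficients: [3, 4, 5]

D: 3·5 = 15 | 4·0+5·3 = 15
Z: 3·7 = 21 | 4·4+5·1 = 21
gcd(3,4,5) = 1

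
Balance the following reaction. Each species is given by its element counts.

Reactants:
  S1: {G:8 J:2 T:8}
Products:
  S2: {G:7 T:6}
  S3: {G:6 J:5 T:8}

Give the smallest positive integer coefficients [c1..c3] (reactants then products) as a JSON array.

Coefficients: [5, 4, 2]

G: 5·8 = 40 | 4·7+2·6 = 40
J: 5·2 = 10 | 4·0+2·5 = 10
T: 5·8 = 40 | 4·6+2·8 = 40
gcd(5,4,2) = 1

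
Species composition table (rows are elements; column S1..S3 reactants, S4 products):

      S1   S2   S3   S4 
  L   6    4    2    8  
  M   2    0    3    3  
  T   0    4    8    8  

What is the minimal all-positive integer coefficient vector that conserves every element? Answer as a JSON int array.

Coefficients: [3, 4, 3, 5]

L: 3·6+4·4+3·2 = 40 | 5·8 = 40
M: 3·2+4·0+3·3 = 15 | 5·3 = 15
T: 3·0+4·4+3·8 = 40 | 5·8 = 40
gcd(3,4,3,5) = 1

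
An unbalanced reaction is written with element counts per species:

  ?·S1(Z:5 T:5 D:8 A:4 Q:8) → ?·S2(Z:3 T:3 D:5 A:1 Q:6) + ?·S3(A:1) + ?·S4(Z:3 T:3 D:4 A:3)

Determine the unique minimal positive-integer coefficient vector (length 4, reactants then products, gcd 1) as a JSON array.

Z: 3·5 = 15 | 4·3+5·0+1·3 = 15
T: 3·5 = 15 | 4·3+5·0+1·3 = 15
D: 3·8 = 24 | 4·5+5·0+1·4 = 24
A: 3·4 = 12 | 4·1+5·1+1·3 = 12
Q: 3·8 = 24 | 4·6+5·0+1·0 = 24
gcd(3,4,5,1) = 1

Coefficients: [3, 4, 5, 1]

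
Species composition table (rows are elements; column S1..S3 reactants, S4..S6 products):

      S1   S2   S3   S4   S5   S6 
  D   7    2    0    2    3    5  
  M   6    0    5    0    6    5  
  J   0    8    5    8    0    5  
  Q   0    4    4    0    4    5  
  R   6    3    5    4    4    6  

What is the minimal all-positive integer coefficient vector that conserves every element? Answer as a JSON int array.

Coefficients: [5, 6, 4, 6, 5, 4]

D: 5·7+6·2+4·0 = 47 | 6·2+5·3+4·5 = 47
M: 5·6+6·0+4·5 = 50 | 6·0+5·6+4·5 = 50
J: 5·0+6·8+4·5 = 68 | 6·8+5·0+4·5 = 68
Q: 5·0+6·4+4·4 = 40 | 6·0+5·4+4·5 = 40
R: 5·6+6·3+4·5 = 68 | 6·4+5·4+4·6 = 68
gcd(5,6,4,6,5,4) = 1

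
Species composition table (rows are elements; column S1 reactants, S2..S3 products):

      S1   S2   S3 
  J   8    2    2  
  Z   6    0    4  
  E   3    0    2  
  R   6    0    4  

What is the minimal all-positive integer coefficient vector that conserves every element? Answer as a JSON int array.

J: 2·8 = 16 | 5·2+3·2 = 16
Z: 2·6 = 12 | 5·0+3·4 = 12
E: 2·3 = 6 | 5·0+3·2 = 6
R: 2·6 = 12 | 5·0+3·4 = 12
gcd(2,5,3) = 1

Coefficients: [2, 5, 3]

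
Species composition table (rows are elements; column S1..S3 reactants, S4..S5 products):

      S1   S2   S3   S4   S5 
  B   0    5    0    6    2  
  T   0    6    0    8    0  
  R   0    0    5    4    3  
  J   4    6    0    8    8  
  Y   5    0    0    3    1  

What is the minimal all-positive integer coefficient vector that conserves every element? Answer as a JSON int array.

B: 2·0+4·5+3·0 = 20 | 3·6+1·2 = 20
T: 2·0+4·6+3·0 = 24 | 3·8+1·0 = 24
R: 2·0+4·0+3·5 = 15 | 3·4+1·3 = 15
J: 2·4+4·6+3·0 = 32 | 3·8+1·8 = 32
Y: 2·5+4·0+3·0 = 10 | 3·3+1·1 = 10
gcd(2,4,3,3,1) = 1

Coefficients: [2, 4, 3, 3, 1]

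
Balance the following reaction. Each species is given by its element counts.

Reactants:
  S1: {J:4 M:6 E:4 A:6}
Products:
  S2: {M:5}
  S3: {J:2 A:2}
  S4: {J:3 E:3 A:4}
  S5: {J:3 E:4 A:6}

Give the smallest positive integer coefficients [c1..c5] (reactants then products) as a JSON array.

Coefficients: [5, 6, 1, 4, 2]

J: 5·4 = 20 | 6·0+1·2+4·3+2·3 = 20
M: 5·6 = 30 | 6·5+1·0+4·0+2·0 = 30
E: 5·4 = 20 | 6·0+1·0+4·3+2·4 = 20
A: 5·6 = 30 | 6·0+1·2+4·4+2·6 = 30
gcd(5,6,1,4,2) = 1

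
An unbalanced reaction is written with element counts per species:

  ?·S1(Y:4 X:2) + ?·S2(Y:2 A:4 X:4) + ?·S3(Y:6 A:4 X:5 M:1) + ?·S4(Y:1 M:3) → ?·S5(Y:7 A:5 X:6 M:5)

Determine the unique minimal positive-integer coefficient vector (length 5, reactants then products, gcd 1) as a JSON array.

Coefficients: [1, 3, 2, 6, 4]

Y: 1·4+3·2+2·6+6·1 = 28 | 4·7 = 28
A: 1·0+3·4+2·4+6·0 = 20 | 4·5 = 20
X: 1·2+3·4+2·5+6·0 = 24 | 4·6 = 24
M: 1·0+3·0+2·1+6·3 = 20 | 4·5 = 20
gcd(1,3,2,6,4) = 1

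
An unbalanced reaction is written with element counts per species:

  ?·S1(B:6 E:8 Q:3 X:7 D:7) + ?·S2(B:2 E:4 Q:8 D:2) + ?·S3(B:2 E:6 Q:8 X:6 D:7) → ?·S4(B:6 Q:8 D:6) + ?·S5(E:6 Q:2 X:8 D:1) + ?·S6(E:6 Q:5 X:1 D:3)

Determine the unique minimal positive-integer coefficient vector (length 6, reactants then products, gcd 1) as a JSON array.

B: 2·6+5·2+4·2 = 30 | 5·6+4·0+6·0 = 30
E: 2·8+5·4+4·6 = 60 | 5·0+4·6+6·6 = 60
Q: 2·3+5·8+4·8 = 78 | 5·8+4·2+6·5 = 78
X: 2·7+5·0+4·6 = 38 | 5·0+4·8+6·1 = 38
D: 2·7+5·2+4·7 = 52 | 5·6+4·1+6·3 = 52
gcd(2,5,4,5,4,6) = 1

Coefficients: [2, 5, 4, 5, 4, 6]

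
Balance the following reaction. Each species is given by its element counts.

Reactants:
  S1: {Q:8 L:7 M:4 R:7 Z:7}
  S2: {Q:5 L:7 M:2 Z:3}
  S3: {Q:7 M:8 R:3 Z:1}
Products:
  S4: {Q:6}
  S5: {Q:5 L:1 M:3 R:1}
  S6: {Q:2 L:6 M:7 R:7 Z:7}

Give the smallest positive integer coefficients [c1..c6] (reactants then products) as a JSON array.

Q: 4·8+1·5+4·7 = 65 | 5·6+5·5+5·2 = 65
L: 4·7+1·7+4·0 = 35 | 5·0+5·1+5·6 = 35
M: 4·4+1·2+4·8 = 50 | 5·0+5·3+5·7 = 50
R: 4·7+1·0+4·3 = 40 | 5·0+5·1+5·7 = 40
Z: 4·7+1·3+4·1 = 35 | 5·0+5·0+5·7 = 35
gcd(4,1,4,5,5,5) = 1

Coefficients: [4, 1, 4, 5, 5, 5]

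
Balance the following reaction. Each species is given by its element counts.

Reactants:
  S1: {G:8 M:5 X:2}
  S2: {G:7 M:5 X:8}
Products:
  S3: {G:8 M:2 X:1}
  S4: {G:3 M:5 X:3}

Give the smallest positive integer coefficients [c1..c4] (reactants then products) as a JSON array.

Coefficients: [6, 1, 5, 5]

G: 6·8+1·7 = 55 | 5·8+5·3 = 55
M: 6·5+1·5 = 35 | 5·2+5·5 = 35
X: 6·2+1·8 = 20 | 5·1+5·3 = 20
gcd(6,1,5,5) = 1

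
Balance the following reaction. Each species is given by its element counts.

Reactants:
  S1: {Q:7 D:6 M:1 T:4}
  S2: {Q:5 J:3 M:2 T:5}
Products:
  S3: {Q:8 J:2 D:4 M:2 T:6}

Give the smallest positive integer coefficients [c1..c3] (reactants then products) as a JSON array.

Coefficients: [2, 2, 3]

Q: 2·7+2·5 = 24 | 3·8 = 24
J: 2·0+2·3 = 6 | 3·2 = 6
D: 2·6+2·0 = 12 | 3·4 = 12
M: 2·1+2·2 = 6 | 3·2 = 6
T: 2·4+2·5 = 18 | 3·6 = 18
gcd(2,2,3) = 1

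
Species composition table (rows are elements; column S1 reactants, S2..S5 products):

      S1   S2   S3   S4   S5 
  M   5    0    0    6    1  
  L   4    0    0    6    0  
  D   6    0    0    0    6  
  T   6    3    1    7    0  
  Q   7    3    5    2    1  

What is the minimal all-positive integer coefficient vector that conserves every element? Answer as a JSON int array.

M: 6·5 = 30 | 1·0+5·0+4·6+6·1 = 30
L: 6·4 = 24 | 1·0+5·0+4·6+6·0 = 24
D: 6·6 = 36 | 1·0+5·0+4·0+6·6 = 36
T: 6·6 = 36 | 1·3+5·1+4·7+6·0 = 36
Q: 6·7 = 42 | 1·3+5·5+4·2+6·1 = 42
gcd(6,1,5,4,6) = 1

Coefficients: [6, 1, 5, 4, 6]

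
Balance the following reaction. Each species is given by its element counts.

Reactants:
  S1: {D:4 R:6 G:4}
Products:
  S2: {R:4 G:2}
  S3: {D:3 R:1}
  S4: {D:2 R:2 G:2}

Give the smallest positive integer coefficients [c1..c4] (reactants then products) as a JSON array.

Coefficients: [4, 3, 2, 5]

D: 4·4 = 16 | 3·0+2·3+5·2 = 16
R: 4·6 = 24 | 3·4+2·1+5·2 = 24
G: 4·4 = 16 | 3·2+2·0+5·2 = 16
gcd(4,3,2,5) = 1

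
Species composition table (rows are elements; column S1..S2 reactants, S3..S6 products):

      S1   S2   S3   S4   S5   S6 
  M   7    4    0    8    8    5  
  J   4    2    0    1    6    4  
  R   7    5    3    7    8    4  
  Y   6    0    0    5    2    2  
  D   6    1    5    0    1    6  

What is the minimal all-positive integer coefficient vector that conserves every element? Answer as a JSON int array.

Coefficients: [3, 6, 3, 2, 3, 1]

M: 3·7+6·4 = 45 | 3·0+2·8+3·8+1·5 = 45
J: 3·4+6·2 = 24 | 3·0+2·1+3·6+1·4 = 24
R: 3·7+6·5 = 51 | 3·3+2·7+3·8+1·4 = 51
Y: 3·6+6·0 = 18 | 3·0+2·5+3·2+1·2 = 18
D: 3·6+6·1 = 24 | 3·5+2·0+3·1+1·6 = 24
gcd(3,6,3,2,3,1) = 1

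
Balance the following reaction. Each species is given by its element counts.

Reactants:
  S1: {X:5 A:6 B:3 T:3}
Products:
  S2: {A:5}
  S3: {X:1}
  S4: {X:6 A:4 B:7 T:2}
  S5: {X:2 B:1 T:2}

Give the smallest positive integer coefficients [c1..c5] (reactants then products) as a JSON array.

X: 4·5 = 20 | 4·0+4·1+1·6+5·2 = 20
A: 4·6 = 24 | 4·5+4·0+1·4+5·0 = 24
B: 4·3 = 12 | 4·0+4·0+1·7+5·1 = 12
T: 4·3 = 12 | 4·0+4·0+1·2+5·2 = 12
gcd(4,4,4,1,5) = 1

Coefficients: [4, 4, 4, 1, 5]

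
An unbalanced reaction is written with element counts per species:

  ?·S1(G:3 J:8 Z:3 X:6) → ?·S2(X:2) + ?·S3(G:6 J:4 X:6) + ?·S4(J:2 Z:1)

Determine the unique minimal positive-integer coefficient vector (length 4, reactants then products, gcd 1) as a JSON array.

Coefficients: [2, 3, 1, 6]

G: 2·3 = 6 | 3·0+1·6+6·0 = 6
J: 2·8 = 16 | 3·0+1·4+6·2 = 16
Z: 2·3 = 6 | 3·0+1·0+6·1 = 6
X: 2·6 = 12 | 3·2+1·6+6·0 = 12
gcd(2,3,1,6) = 1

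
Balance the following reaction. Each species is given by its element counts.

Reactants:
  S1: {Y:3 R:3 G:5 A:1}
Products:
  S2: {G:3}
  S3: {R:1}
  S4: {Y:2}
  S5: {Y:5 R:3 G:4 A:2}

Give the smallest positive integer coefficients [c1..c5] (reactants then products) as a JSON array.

Coefficients: [4, 4, 6, 1, 2]

Y: 4·3 = 12 | 4·0+6·0+1·2+2·5 = 12
R: 4·3 = 12 | 4·0+6·1+1·0+2·3 = 12
G: 4·5 = 20 | 4·3+6·0+1·0+2·4 = 20
A: 4·1 = 4 | 4·0+6·0+1·0+2·2 = 4
gcd(4,4,6,1,2) = 1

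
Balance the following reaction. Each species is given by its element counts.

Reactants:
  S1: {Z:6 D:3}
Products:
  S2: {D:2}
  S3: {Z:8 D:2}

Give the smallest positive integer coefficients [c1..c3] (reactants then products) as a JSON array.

Coefficients: [4, 3, 3]

Z: 4·6 = 24 | 3·0+3·8 = 24
D: 4·3 = 12 | 3·2+3·2 = 12
gcd(4,3,3) = 1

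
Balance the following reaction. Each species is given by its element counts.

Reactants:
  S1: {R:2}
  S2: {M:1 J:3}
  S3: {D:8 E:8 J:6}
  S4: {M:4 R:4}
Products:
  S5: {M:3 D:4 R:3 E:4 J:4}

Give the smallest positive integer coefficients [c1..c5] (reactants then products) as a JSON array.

Coefficients: [1, 2, 3, 4, 6]

M: 1·0+2·1+3·0+4·4 = 18 | 6·3 = 18
D: 1·0+2·0+3·8+4·0 = 24 | 6·4 = 24
R: 1·2+2·0+3·0+4·4 = 18 | 6·3 = 18
E: 1·0+2·0+3·8+4·0 = 24 | 6·4 = 24
J: 1·0+2·3+3·6+4·0 = 24 | 6·4 = 24
gcd(1,2,3,4,6) = 1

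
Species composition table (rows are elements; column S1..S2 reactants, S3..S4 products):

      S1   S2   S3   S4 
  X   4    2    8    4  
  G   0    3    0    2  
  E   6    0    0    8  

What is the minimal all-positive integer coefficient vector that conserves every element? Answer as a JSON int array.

Coefficients: [4, 2, 1, 3]

X: 4·4+2·2 = 20 | 1·8+3·4 = 20
G: 4·0+2·3 = 6 | 1·0+3·2 = 6
E: 4·6+2·0 = 24 | 1·0+3·8 = 24
gcd(4,2,1,3) = 1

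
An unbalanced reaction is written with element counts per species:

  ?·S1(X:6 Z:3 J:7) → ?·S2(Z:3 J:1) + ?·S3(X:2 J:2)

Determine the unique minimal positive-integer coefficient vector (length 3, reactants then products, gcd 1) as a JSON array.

Coefficients: [1, 1, 3]

X: 1·6 = 6 | 1·0+3·2 = 6
Z: 1·3 = 3 | 1·3+3·0 = 3
J: 1·7 = 7 | 1·1+3·2 = 7
gcd(1,1,3) = 1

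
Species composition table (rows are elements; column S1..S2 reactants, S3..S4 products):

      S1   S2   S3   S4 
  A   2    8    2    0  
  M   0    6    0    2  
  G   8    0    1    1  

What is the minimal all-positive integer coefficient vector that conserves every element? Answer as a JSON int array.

A: 1·2+1·8 = 10 | 5·2+3·0 = 10
M: 1·0+1·6 = 6 | 5·0+3·2 = 6
G: 1·8+1·0 = 8 | 5·1+3·1 = 8
gcd(1,1,5,3) = 1

Coefficients: [1, 1, 5, 3]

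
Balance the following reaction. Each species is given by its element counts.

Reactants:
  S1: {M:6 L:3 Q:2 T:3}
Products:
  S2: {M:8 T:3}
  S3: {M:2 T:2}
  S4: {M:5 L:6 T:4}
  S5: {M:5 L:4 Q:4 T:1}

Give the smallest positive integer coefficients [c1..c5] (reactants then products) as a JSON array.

M: 6·6 = 36 | 1·8+4·2+1·5+3·5 = 36
L: 6·3 = 18 | 1·0+4·0+1·6+3·4 = 18
Q: 6·2 = 12 | 1·0+4·0+1·0+3·4 = 12
T: 6·3 = 18 | 1·3+4·2+1·4+3·1 = 18
gcd(6,1,4,1,3) = 1

Coefficients: [6, 1, 4, 1, 3]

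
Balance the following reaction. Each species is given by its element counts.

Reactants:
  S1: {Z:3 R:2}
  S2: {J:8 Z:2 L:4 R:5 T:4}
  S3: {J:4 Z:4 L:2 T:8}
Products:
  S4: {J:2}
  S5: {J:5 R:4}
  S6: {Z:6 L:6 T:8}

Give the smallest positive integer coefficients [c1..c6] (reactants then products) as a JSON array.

Coefficients: [2, 4, 1, 3, 6, 3]

J: 2·0+4·8+1·4 = 36 | 3·2+6·5+3·0 = 36
Z: 2·3+4·2+1·4 = 18 | 3·0+6·0+3·6 = 18
L: 2·0+4·4+1·2 = 18 | 3·0+6·0+3·6 = 18
R: 2·2+4·5+1·0 = 24 | 3·0+6·4+3·0 = 24
T: 2·0+4·4+1·8 = 24 | 3·0+6·0+3·8 = 24
gcd(2,4,1,3,6,3) = 1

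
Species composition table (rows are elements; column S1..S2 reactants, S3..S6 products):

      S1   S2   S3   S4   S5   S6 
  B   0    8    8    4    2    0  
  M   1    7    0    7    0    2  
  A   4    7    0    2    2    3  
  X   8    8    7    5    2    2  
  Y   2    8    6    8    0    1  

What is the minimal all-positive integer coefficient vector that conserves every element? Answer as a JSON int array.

B: 1·0+2·8 = 16 | 1·8+1·4+2·2+4·0 = 16
M: 1·1+2·7 = 15 | 1·0+1·7+2·0+4·2 = 15
A: 1·4+2·7 = 18 | 1·0+1·2+2·2+4·3 = 18
X: 1·8+2·8 = 24 | 1·7+1·5+2·2+4·2 = 24
Y: 1·2+2·8 = 18 | 1·6+1·8+2·0+4·1 = 18
gcd(1,2,1,1,2,4) = 1

Coefficients: [1, 2, 1, 1, 2, 4]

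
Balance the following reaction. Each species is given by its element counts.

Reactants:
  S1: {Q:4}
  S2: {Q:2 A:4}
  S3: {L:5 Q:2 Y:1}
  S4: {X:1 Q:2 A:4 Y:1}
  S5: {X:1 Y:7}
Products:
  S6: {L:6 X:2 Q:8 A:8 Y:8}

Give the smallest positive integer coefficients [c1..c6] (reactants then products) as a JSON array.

Coefficients: [2, 4, 6, 6, 4, 5]

L: 2·0+4·0+6·5+6·0+4·0 = 30 | 5·6 = 30
X: 2·0+4·0+6·0+6·1+4·1 = 10 | 5·2 = 10
Q: 2·4+4·2+6·2+6·2+4·0 = 40 | 5·8 = 40
A: 2·0+4·4+6·0+6·4+4·0 = 40 | 5·8 = 40
Y: 2·0+4·0+6·1+6·1+4·7 = 40 | 5·8 = 40
gcd(2,4,6,6,4,5) = 1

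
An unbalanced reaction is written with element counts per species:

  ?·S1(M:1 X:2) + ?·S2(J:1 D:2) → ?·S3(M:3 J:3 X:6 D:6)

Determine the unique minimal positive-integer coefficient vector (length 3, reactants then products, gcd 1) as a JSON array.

Coefficients: [3, 3, 1]

M: 3·1+3·0 = 3 | 1·3 = 3
J: 3·0+3·1 = 3 | 1·3 = 3
X: 3·2+3·0 = 6 | 1·6 = 6
D: 3·0+3·2 = 6 | 1·6 = 6
gcd(3,3,1) = 1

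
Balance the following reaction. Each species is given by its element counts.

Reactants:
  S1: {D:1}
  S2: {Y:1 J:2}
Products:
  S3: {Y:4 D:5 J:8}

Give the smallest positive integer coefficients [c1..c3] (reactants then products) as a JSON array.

Y: 5·0+4·1 = 4 | 1·4 = 4
D: 5·1+4·0 = 5 | 1·5 = 5
J: 5·0+4·2 = 8 | 1·8 = 8
gcd(5,4,1) = 1

Coefficients: [5, 4, 1]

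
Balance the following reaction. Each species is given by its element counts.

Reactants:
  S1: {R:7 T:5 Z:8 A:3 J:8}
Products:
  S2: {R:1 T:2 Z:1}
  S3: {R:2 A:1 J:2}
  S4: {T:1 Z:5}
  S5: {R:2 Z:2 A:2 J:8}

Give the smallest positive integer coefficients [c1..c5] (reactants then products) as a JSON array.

R: 2·7 = 14 | 4·1+4·2+2·0+1·2 = 14
T: 2·5 = 10 | 4·2+4·0+2·1+1·0 = 10
Z: 2·8 = 16 | 4·1+4·0+2·5+1·2 = 16
A: 2·3 = 6 | 4·0+4·1+2·0+1·2 = 6
J: 2·8 = 16 | 4·0+4·2+2·0+1·8 = 16
gcd(2,4,4,2,1) = 1

Coefficients: [2, 4, 4, 2, 1]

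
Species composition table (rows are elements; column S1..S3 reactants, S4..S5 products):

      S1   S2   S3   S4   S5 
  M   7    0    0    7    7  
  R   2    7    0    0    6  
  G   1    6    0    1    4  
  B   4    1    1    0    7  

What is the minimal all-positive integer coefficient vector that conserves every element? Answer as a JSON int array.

M: 5·7+2·0+6·0 = 35 | 1·7+4·7 = 35
R: 5·2+2·7+6·0 = 24 | 1·0+4·6 = 24
G: 5·1+2·6+6·0 = 17 | 1·1+4·4 = 17
B: 5·4+2·1+6·1 = 28 | 1·0+4·7 = 28
gcd(5,2,6,1,4) = 1

Coefficients: [5, 2, 6, 1, 4]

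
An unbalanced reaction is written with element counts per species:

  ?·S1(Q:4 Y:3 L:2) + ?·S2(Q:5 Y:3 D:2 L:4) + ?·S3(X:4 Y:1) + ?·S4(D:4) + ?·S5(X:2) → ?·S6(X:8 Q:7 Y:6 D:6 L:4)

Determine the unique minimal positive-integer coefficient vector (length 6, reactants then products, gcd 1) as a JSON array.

X: 4·0+1·0+3·4+4·0+6·2 = 24 | 3·8 = 24
Q: 4·4+1·5+3·0+4·0+6·0 = 21 | 3·7 = 21
Y: 4·3+1·3+3·1+4·0+6·0 = 18 | 3·6 = 18
D: 4·0+1·2+3·0+4·4+6·0 = 18 | 3·6 = 18
L: 4·2+1·4+3·0+4·0+6·0 = 12 | 3·4 = 12
gcd(4,1,3,4,6,3) = 1

Coefficients: [4, 1, 3, 4, 6, 3]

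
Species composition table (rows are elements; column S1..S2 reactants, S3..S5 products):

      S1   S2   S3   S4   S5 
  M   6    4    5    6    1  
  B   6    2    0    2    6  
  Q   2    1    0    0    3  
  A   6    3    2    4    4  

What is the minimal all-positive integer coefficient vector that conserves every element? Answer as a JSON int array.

Coefficients: [3, 6, 4, 3, 4]

M: 3·6+6·4 = 42 | 4·5+3·6+4·1 = 42
B: 3·6+6·2 = 30 | 4·0+3·2+4·6 = 30
Q: 3·2+6·1 = 12 | 4·0+3·0+4·3 = 12
A: 3·6+6·3 = 36 | 4·2+3·4+4·4 = 36
gcd(3,6,4,3,4) = 1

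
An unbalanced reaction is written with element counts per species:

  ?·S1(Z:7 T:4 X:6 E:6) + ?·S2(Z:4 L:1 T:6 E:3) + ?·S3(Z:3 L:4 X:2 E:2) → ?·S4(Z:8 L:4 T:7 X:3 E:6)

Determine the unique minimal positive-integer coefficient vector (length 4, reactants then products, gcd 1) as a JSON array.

Z: 1·7+4·4+3·3 = 32 | 4·8 = 32
L: 1·0+4·1+3·4 = 16 | 4·4 = 16
T: 1·4+4·6+3·0 = 28 | 4·7 = 28
X: 1·6+4·0+3·2 = 12 | 4·3 = 12
E: 1·6+4·3+3·2 = 24 | 4·6 = 24
gcd(1,4,3,4) = 1

Coefficients: [1, 4, 3, 4]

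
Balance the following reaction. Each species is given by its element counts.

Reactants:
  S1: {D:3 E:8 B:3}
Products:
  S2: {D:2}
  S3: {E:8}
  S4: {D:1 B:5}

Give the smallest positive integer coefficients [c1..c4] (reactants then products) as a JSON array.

Coefficients: [5, 6, 5, 3]

D: 5·3 = 15 | 6·2+5·0+3·1 = 15
E: 5·8 = 40 | 6·0+5·8+3·0 = 40
B: 5·3 = 15 | 6·0+5·0+3·5 = 15
gcd(5,6,5,3) = 1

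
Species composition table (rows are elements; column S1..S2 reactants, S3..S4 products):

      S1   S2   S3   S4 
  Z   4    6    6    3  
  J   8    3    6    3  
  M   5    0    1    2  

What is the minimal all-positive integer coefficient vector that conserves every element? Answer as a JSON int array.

Coefficients: [3, 4, 3, 6]

Z: 3·4+4·6 = 36 | 3·6+6·3 = 36
J: 3·8+4·3 = 36 | 3·6+6·3 = 36
M: 3·5+4·0 = 15 | 3·1+6·2 = 15
gcd(3,4,3,6) = 1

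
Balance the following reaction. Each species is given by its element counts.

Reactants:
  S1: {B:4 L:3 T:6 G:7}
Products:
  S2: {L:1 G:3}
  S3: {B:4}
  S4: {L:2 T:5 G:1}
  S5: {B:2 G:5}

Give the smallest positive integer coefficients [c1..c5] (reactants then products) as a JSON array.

Coefficients: [5, 3, 3, 6, 4]

B: 5·4 = 20 | 3·0+3·4+6·0+4·2 = 20
L: 5·3 = 15 | 3·1+3·0+6·2+4·0 = 15
T: 5·6 = 30 | 3·0+3·0+6·5+4·0 = 30
G: 5·7 = 35 | 3·3+3·0+6·1+4·5 = 35
gcd(5,3,3,6,4) = 1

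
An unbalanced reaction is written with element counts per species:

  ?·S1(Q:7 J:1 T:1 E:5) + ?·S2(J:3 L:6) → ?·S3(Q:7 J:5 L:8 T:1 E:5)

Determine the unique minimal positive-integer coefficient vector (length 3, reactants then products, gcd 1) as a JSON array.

Coefficients: [3, 4, 3]

Q: 3·7+4·0 = 21 | 3·7 = 21
J: 3·1+4·3 = 15 | 3·5 = 15
L: 3·0+4·6 = 24 | 3·8 = 24
T: 3·1+4·0 = 3 | 3·1 = 3
E: 3·5+4·0 = 15 | 3·5 = 15
gcd(3,4,3) = 1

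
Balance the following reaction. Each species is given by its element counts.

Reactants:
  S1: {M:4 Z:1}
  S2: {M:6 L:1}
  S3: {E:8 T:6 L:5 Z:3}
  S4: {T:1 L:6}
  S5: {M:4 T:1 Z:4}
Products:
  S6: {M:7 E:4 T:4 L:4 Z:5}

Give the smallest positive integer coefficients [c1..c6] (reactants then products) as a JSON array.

M: 1·4+3·6+3·0+1·0+5·4 = 42 | 6·7 = 42
E: 1·0+3·0+3·8+1·0+5·0 = 24 | 6·4 = 24
T: 1·0+3·0+3·6+1·1+5·1 = 24 | 6·4 = 24
L: 1·0+3·1+3·5+1·6+5·0 = 24 | 6·4 = 24
Z: 1·1+3·0+3·3+1·0+5·4 = 30 | 6·5 = 30
gcd(1,3,3,1,5,6) = 1

Coefficients: [1, 3, 3, 1, 5, 6]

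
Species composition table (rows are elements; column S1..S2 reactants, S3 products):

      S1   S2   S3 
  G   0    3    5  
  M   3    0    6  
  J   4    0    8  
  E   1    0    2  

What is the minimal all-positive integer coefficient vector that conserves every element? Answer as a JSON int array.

G: 6·0+5·3 = 15 | 3·5 = 15
M: 6·3+5·0 = 18 | 3·6 = 18
J: 6·4+5·0 = 24 | 3·8 = 24
E: 6·1+5·0 = 6 | 3·2 = 6
gcd(6,5,3) = 1

Coefficients: [6, 5, 3]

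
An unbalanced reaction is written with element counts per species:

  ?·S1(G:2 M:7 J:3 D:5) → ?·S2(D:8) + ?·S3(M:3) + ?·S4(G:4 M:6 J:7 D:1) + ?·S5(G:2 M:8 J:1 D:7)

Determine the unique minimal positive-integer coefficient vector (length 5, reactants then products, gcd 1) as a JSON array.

Coefficients: [5, 2, 5, 2, 1]

G: 5·2 = 10 | 2·0+5·0+2·4+1·2 = 10
M: 5·7 = 35 | 2·0+5·3+2·6+1·8 = 35
J: 5·3 = 15 | 2·0+5·0+2·7+1·1 = 15
D: 5·5 = 25 | 2·8+5·0+2·1+1·7 = 25
gcd(5,2,5,2,1) = 1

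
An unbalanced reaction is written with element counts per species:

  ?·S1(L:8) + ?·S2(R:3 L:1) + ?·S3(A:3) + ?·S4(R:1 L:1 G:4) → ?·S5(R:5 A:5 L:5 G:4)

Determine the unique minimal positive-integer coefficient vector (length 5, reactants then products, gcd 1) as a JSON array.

R: 1·0+4·3+5·0+3·1 = 15 | 3·5 = 15
A: 1·0+4·0+5·3+3·0 = 15 | 3·5 = 15
L: 1·8+4·1+5·0+3·1 = 15 | 3·5 = 15
G: 1·0+4·0+5·0+3·4 = 12 | 3·4 = 12
gcd(1,4,5,3,3) = 1

Coefficients: [1, 4, 5, 3, 3]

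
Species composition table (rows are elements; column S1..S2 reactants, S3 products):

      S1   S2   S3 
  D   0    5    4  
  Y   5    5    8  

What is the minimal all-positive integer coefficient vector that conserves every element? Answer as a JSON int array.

D: 4·0+4·5 = 20 | 5·4 = 20
Y: 4·5+4·5 = 40 | 5·8 = 40
gcd(4,4,5) = 1

Coefficients: [4, 4, 5]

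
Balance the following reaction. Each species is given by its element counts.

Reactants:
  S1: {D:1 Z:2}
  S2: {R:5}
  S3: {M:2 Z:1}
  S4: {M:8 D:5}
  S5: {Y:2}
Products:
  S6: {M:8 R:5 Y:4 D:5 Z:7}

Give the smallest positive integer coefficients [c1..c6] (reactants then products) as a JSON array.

Coefficients: [5, 2, 4, 1, 4, 2]

M: 5·0+2·0+4·2+1·8+4·0 = 16 | 2·8 = 16
R: 5·0+2·5+4·0+1·0+4·0 = 10 | 2·5 = 10
Y: 5·0+2·0+4·0+1·0+4·2 = 8 | 2·4 = 8
D: 5·1+2·0+4·0+1·5+4·0 = 10 | 2·5 = 10
Z: 5·2+2·0+4·1+1·0+4·0 = 14 | 2·7 = 14
gcd(5,2,4,1,4,2) = 1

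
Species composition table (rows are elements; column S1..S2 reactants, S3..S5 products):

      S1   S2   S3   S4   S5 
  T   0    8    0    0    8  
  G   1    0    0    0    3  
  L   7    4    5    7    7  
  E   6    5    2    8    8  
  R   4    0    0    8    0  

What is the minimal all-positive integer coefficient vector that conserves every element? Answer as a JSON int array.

T: 6·0+2·8 = 16 | 3·0+3·0+2·8 = 16
G: 6·1+2·0 = 6 | 3·0+3·0+2·3 = 6
L: 6·7+2·4 = 50 | 3·5+3·7+2·7 = 50
E: 6·6+2·5 = 46 | 3·2+3·8+2·8 = 46
R: 6·4+2·0 = 24 | 3·0+3·8+2·0 = 24
gcd(6,2,3,3,2) = 1

Coefficients: [6, 2, 3, 3, 2]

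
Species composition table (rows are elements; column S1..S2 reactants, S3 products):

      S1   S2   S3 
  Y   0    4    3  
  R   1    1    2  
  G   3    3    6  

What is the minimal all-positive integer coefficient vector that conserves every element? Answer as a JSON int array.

Coefficients: [5, 3, 4]

Y: 5·0+3·4 = 12 | 4·3 = 12
R: 5·1+3·1 = 8 | 4·2 = 8
G: 5·3+3·3 = 24 | 4·6 = 24
gcd(5,3,4) = 1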